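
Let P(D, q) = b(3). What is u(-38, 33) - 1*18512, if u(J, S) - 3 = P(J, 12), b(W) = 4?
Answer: -18505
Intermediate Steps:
P(D, q) = 4
u(J, S) = 7 (u(J, S) = 3 + 4 = 7)
u(-38, 33) - 1*18512 = 7 - 1*18512 = 7 - 18512 = -18505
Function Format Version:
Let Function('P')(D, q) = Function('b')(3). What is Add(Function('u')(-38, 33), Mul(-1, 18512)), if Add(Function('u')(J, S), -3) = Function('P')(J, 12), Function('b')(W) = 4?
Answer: -18505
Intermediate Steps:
Function('P')(D, q) = 4
Function('u')(J, S) = 7 (Function('u')(J, S) = Add(3, 4) = 7)
Add(Function('u')(-38, 33), Mul(-1, 18512)) = Add(7, Mul(-1, 18512)) = Add(7, -18512) = -18505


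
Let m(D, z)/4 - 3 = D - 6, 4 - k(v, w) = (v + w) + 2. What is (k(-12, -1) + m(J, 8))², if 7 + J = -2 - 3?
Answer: 2025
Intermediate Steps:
J = -12 (J = -7 + (-2 - 3) = -7 - 5 = -12)
k(v, w) = 2 - v - w (k(v, w) = 4 - ((v + w) + 2) = 4 - (2 + v + w) = 4 + (-2 - v - w) = 2 - v - w)
m(D, z) = -12 + 4*D (m(D, z) = 12 + 4*(D - 6) = 12 + 4*(-6 + D) = 12 + (-24 + 4*D) = -12 + 4*D)
(k(-12, -1) + m(J, 8))² = ((2 - 1*(-12) - 1*(-1)) + (-12 + 4*(-12)))² = ((2 + 12 + 1) + (-12 - 48))² = (15 - 60)² = (-45)² = 2025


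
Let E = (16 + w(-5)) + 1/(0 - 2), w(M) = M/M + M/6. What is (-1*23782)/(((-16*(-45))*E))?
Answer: -253/120 ≈ -2.1083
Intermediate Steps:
w(M) = 1 + M/6 (w(M) = 1 + M*(1/6) = 1 + M/6)
E = 47/3 (E = (16 + (1 + (1/6)*(-5))) + 1/(0 - 2) = (16 + (1 - 5/6)) + 1/(-2) = (16 + 1/6) - 1/2 = 97/6 - 1/2 = 47/3 ≈ 15.667)
(-1*23782)/(((-16*(-45))*E)) = (-1*23782)/((-16*(-45)*(47/3))) = -23782/(720*(47/3)) = -23782/11280 = -23782*1/11280 = -253/120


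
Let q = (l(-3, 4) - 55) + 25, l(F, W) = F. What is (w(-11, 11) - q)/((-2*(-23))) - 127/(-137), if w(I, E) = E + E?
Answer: 13377/6302 ≈ 2.1227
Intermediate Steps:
q = -33 (q = (-3 - 55) + 25 = -58 + 25 = -33)
w(I, E) = 2*E
(w(-11, 11) - q)/((-2*(-23))) - 127/(-137) = (2*11 - 1*(-33))/((-2*(-23))) - 127/(-137) = (22 + 33)/46 - 127*(-1/137) = 55*(1/46) + 127/137 = 55/46 + 127/137 = 13377/6302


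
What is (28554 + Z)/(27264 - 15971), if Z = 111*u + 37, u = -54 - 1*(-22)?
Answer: 25039/11293 ≈ 2.2172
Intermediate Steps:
u = -32 (u = -54 + 22 = -32)
Z = -3515 (Z = 111*(-32) + 37 = -3552 + 37 = -3515)
(28554 + Z)/(27264 - 15971) = (28554 - 3515)/(27264 - 15971) = 25039/11293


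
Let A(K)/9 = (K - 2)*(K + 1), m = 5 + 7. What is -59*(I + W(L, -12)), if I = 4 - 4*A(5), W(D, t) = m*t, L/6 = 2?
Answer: 46492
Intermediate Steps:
L = 12 (L = 6*2 = 12)
m = 12
W(D, t) = 12*t
A(K) = 9*(1 + K)*(-2 + K) (A(K) = 9*((K - 2)*(K + 1)) = 9*((-2 + K)*(1 + K)) = 9*((1 + K)*(-2 + K)) = 9*(1 + K)*(-2 + K))
I = -644 (I = 4 - 4*(-18 - 9*5 + 9*5**2) = 4 - 4*(-18 - 45 + 9*25) = 4 - 4*(-18 - 45 + 225) = 4 - 4*162 = 4 - 648 = -644)
-59*(I + W(L, -12)) = -59*(-644 + 12*(-12)) = -59*(-644 - 144) = -59*(-788) = 46492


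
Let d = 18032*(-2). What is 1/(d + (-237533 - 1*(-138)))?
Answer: -1/273459 ≈ -3.6569e-6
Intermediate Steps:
d = -36064
1/(d + (-237533 - 1*(-138))) = 1/(-36064 + (-237533 - 1*(-138))) = 1/(-36064 + (-237533 + 138)) = 1/(-36064 - 237395) = 1/(-273459) = -1/273459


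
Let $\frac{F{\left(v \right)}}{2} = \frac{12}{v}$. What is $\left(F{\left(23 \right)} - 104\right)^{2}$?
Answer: $\frac{5607424}{529} \approx 10600.0$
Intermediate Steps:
$F{\left(v \right)} = \frac{24}{v}$ ($F{\left(v \right)} = 2 \frac{12}{v} = \frac{24}{v}$)
$\left(F{\left(23 \right)} - 104\right)^{2} = \left(\frac{24}{23} - 104\right)^{2} = \left(- \frac{2368}{23}\right)^{2} = \frac{5607424}{529}$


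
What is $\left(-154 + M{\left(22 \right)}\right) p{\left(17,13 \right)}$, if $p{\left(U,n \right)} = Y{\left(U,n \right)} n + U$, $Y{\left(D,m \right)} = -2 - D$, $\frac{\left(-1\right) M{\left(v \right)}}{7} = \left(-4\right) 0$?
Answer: $35420$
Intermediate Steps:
$M{\left(v \right)} = 0$ ($M{\left(v \right)} = - 7 \left(\left(-4\right) 0\right) = \left(-7\right) 0 = 0$)
$p{\left(U,n \right)} = U + n \left(-2 - U\right)$ ($p{\left(U,n \right)} = \left(-2 - U\right) n + U = n \left(-2 - U\right) + U = U + n \left(-2 - U\right)$)
$\left(-154 + M{\left(22 \right)}\right) p{\left(17,13 \right)} = \left(-154 + 0\right) \left(17 - 13 \left(2 + 17\right)\right) = - 154 \left(17 - 13 \cdot 19\right) = - 154 \left(17 - 247\right) = \left(-154\right) \left(-230\right) = 35420$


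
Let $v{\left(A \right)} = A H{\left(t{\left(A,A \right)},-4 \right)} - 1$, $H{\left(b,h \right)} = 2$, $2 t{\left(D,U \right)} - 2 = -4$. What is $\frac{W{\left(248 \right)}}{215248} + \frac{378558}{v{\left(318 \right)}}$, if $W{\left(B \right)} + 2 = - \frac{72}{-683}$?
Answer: $\frac{27826735178291}{46677066920} \approx 596.15$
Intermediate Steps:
$t{\left(D,U \right)} = -1$ ($t{\left(D,U \right)} = 1 + \frac{1}{2} \left(-4\right) = 1 - 2 = -1$)
$W{\left(B \right)} = - \frac{1294}{683}$ ($W{\left(B \right)} = -2 - \frac{72}{-683} = -2 - - \frac{72}{683} = -2 + \frac{72}{683} = - \frac{1294}{683}$)
$v{\left(A \right)} = -1 + 2 A$ ($v{\left(A \right)} = A 2 - 1 = 2 A - 1 = -1 + 2 A$)
$\frac{W{\left(248 \right)}}{215248} + \frac{378558}{v{\left(318 \right)}} = - \frac{1294}{683 \cdot 215248} + \frac{378558}{-1 + 2 \cdot 318} = \left(- \frac{1294}{683}\right) \frac{1}{215248} + \frac{378558}{-1 + 636} = - \frac{647}{73507192} + \frac{378558}{635} = \frac{27826735178291}{46677066920}$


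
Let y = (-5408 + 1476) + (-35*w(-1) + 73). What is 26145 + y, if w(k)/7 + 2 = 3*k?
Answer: 23511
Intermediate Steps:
w(k) = -14 + 21*k (w(k) = -14 + 7*(3*k) = -14 + 21*k)
y = -2634 (y = (-5408 + 1476) + (-35*(-14 + 21*(-1)) + 73) = -3932 + (-35*(-14 - 21) + 73) = -3932 + (-35*(-35) + 73) = -3932 + (1225 + 73) = -3932 + 1298 = -2634)
26145 + y = 26145 - 2634 = 23511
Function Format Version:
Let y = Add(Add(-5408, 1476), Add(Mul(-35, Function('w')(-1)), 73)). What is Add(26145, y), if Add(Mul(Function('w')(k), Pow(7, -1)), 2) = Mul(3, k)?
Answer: 23511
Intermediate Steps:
Function('w')(k) = Add(-14, Mul(21, k)) (Function('w')(k) = Add(-14, Mul(7, Mul(3, k))) = Add(-14, Mul(21, k)))
y = -2634 (y = Add(Add(-5408, 1476), Add(Mul(-35, Add(-14, Mul(21, -1))), 73)) = Add(-3932, Add(Mul(-35, Add(-14, -21)), 73)) = Add(-3932, Add(Mul(-35, -35), 73)) = Add(-3932, Add(1225, 73)) = Add(-3932, 1298) = -2634)
Add(26145, y) = Add(26145, -2634) = 23511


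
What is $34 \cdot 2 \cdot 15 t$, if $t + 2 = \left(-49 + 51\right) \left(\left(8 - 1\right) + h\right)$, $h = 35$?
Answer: $83640$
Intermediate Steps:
$t = 82$ ($t = -2 + \left(-49 + 51\right) \left(\left(8 - 1\right) + 35\right) = -2 + 2 \left(\left(8 - 1\right) + 35\right) = -2 + 2 \left(7 + 35\right) = -2 + 2 \cdot 42 = -2 + 84 = 82$)
$34 \cdot 2 \cdot 15 t = 34 \cdot 2 \cdot 15 \cdot 82 = 34 \cdot 30 \cdot 82 = 1020 \cdot 82 = 83640$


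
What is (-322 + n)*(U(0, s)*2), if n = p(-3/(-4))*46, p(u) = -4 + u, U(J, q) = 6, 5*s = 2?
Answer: -5658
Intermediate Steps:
s = 2/5 (s = (1/5)*2 = 2/5 ≈ 0.40000)
n = -299/2 (n = (-4 - 3/(-4))*46 = (-4 - 3*(-1/4))*46 = (-4 + 3/4)*46 = -13/4*46 = -299/2 ≈ -149.50)
(-322 + n)*(U(0, s)*2) = (-322 - 299/2)*(6*2) = -943/2*12 = -5658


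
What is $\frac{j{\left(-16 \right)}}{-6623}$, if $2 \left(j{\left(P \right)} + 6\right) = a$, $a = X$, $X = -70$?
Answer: $\frac{41}{6623} \approx 0.0061905$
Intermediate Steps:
$a = -70$
$j{\left(P \right)} = -41$ ($j{\left(P \right)} = -6 + \frac{1}{2} \left(-70\right) = -6 - 35 = -41$)
$\frac{j{\left(-16 \right)}}{-6623} = - \frac{41}{-6623} = \left(-41\right) \left(- \frac{1}{6623}\right) = \frac{41}{6623}$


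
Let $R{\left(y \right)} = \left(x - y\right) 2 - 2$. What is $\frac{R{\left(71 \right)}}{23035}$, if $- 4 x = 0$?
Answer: $- \frac{144}{23035} \approx -0.0062514$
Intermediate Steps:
$x = 0$ ($x = \left(- \frac{1}{4}\right) 0 = 0$)
$R{\left(y \right)} = -2 - 2 y$ ($R{\left(y \right)} = \left(0 - y\right) 2 - 2 = - y 2 - 2 = - 2 y - 2 = -2 - 2 y$)
$\frac{R{\left(71 \right)}}{23035} = \frac{-2 - 142}{23035} = \left(-2 - 142\right) \frac{1}{23035} = \left(-144\right) \frac{1}{23035} = - \frac{144}{23035}$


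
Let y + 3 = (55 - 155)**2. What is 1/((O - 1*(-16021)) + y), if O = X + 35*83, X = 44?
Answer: 1/28967 ≈ 3.4522e-5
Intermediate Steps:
O = 2949 (O = 44 + 35*83 = 44 + 2905 = 2949)
y = 9997 (y = -3 + (55 - 155)**2 = -3 + (-100)**2 = -3 + 10000 = 9997)
1/((O - 1*(-16021)) + y) = 1/((2949 - 1*(-16021)) + 9997) = 1/((2949 + 16021) + 9997) = 1/(18970 + 9997) = 1/28967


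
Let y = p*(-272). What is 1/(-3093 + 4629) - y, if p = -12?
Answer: -5013503/1536 ≈ -3264.0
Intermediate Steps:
y = 3264 (y = -12*(-272) = 3264)
1/(-3093 + 4629) - y = 1/(-3093 + 4629) - 1*3264 = 1/1536 - 3264 = -5013503/1536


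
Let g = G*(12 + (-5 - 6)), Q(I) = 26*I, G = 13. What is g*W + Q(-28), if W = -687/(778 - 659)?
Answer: -95563/119 ≈ -803.05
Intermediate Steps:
W = -687/119 ≈ -5.7731
g = 13 (g = 13*(12 + (-5 - 6)) = 13*(12 - 11) = 13*1 = 13)
g*W + Q(-28) = 13*(-687/119) + 26*(-28) = -8931/119 - 728 = -95563/119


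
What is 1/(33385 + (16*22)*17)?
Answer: 1/39369 ≈ 2.5401e-5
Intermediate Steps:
1/(33385 + (16*22)*17) = 1/(33385 + 352*17) = 1/(33385 + 5984) = 1/39369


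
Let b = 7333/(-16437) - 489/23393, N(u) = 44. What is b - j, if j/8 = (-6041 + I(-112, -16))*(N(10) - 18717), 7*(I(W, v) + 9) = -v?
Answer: -2431654485012101630/2691575187 ≈ -9.0343e+8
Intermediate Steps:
b = -179578562/384510741 (b = 7333*(-1/16437) - 489*1/23393 = -7333/16437 - 489/23393 = -179578562/384510741 ≈ -0.46703)
I(W, v) = -9 - v/7 (I(W, v) = -9 + (-v)/7 = -9 - v/7)
j = 6324022256/7 (j = 8*((-6041 + (-9 - ⅐*(-16)))*(44 - 18717)) = 8*((-6041 + (-9 + 16/7))*(-18673)) = 8*((-6041 - 47/7)*(-18673)) = 8*(-42334/7*(-18673)) = 8*(790502782/7) = 6324022256/7 ≈ 9.0343e+8)
b - j = -179578562/384510741 - 1*6324022256/7 = -179578562/384510741 - 6324022256/7 = -2431654485012101630/2691575187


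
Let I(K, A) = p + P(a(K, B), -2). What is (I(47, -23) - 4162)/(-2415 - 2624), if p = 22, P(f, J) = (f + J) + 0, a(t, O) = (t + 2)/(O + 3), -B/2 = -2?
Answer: 4135/5039 ≈ 0.82060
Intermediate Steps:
B = 4 (B = -2*(-2) = 4)
a(t, O) = (2 + t)/(3 + O)
P(f, J) = J + f (P(f, J) = (J + f) + 0 = J + f)
I(K, A) = 142/7 + K/7 (I(K, A) = 22 + (-2 + (2 + K)/(3 + 4)) = 22 + (-2 + (2 + K)/7) = 22 + (-2 + (2/7 + K/7)) = 22 + (-12/7 + K/7) = 142/7 + K/7)
(I(47, -23) - 4162)/(-2415 - 2624) = ((142/7 + (⅐)*47) - 4162)/(-2415 - 2624) = ((142/7 + 47/7) - 4162)/(-5039) = (27 - 4162)*(-1/5039) = -4135*(-1/5039) = 4135/5039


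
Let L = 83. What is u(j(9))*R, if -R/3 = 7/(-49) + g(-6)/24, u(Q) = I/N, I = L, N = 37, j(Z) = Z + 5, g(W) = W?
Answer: 2739/1036 ≈ 2.6438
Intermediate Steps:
j(Z) = 5 + Z
I = 83
u(Q) = 83/37
R = 33/28 (R = -3*(7/(-49) - 6/24) = -3*(7*(-1/49) - 6*1/24) = -3*(-1/7 - 1/4) = -3*(-11/28) = 33/28 ≈ 1.1786)
u(j(9))*R = (83/37)*(33/28) = 2739/1036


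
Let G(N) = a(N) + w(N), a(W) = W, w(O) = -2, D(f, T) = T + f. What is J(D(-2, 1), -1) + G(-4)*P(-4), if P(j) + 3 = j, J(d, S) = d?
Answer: 41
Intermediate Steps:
P(j) = -3 + j
G(N) = -2 + N (G(N) = N - 2 = -2 + N)
J(D(-2, 1), -1) + G(-4)*P(-4) = (1 - 2) + (-2 - 4)*(-3 - 4) = -1 - 6*(-7) = -1 + 42 = 41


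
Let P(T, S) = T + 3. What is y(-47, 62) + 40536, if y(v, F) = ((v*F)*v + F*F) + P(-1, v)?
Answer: 181340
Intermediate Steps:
P(T, S) = 3 + T
y(v, F) = 2 + F**2 + F*v**2 (y(v, F) = ((v*F)*v + F*F) + (3 - 1) = ((F*v)*v + F**2) + 2 = (F*v**2 + F**2) + 2 = (F**2 + F*v**2) + 2 = 2 + F**2 + F*v**2)
y(-47, 62) + 40536 = (2 + 62**2 + 62*(-47)**2) + 40536 = (2 + 3844 + 62*2209) + 40536 = (2 + 3844 + 136958) + 40536 = 140804 + 40536 = 181340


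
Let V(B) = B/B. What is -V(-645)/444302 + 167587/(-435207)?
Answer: -74459674481/193363340514 ≈ -0.38508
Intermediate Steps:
V(B) = 1
-V(-645)/444302 + 167587/(-435207) = -1*1/444302 + 167587/(-435207) = -1*1/444302 + 167587*(-1/435207) = -1/444302 - 167587/435207 = -74459674481/193363340514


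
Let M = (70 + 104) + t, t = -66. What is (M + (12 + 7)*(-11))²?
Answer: 10201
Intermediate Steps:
M = 108 (M = (70 + 104) - 66 = 174 - 66 = 108)
(M + (12 + 7)*(-11))² = (108 + (12 + 7)*(-11))² = (108 + 19*(-11))² = (108 - 209)² = (-101)² = 10201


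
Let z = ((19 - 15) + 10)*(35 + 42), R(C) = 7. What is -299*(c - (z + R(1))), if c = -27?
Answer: 332488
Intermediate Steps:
z = 1078 (z = (4 + 10)*77 = 14*77 = 1078)
-299*(c - (z + R(1))) = -299*(-27 - (1078 + 7)) = -299*(-27 - 1*1085) = -299*(-27 - 1085) = -299*(-1112) = 332488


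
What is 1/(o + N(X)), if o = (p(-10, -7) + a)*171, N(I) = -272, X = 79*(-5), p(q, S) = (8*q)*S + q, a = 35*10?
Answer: 1/153628 ≈ 6.5092e-6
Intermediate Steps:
a = 350
p(q, S) = q + 8*S*q (p(q, S) = 8*S*q + q = q + 8*S*q)
X = -395
o = 153900 (o = (-10*(1 + 8*(-7)) + 350)*171 = (-10*(1 - 56) + 350)*171 = (-10*(-55) + 350)*171 = (550 + 350)*171 = 900*171 = 153900)
1/(o + N(X)) = 1/(153900 - 272) = 1/153628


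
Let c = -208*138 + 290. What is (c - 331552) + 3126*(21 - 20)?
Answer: -356840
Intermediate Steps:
c = -28414 (c = -28704 + 290 = -28414)
(c - 331552) + 3126*(21 - 20) = (-28414 - 331552) + 3126*(21 - 20) = -359966 + 3126*1 = -359966 + 3126 = -356840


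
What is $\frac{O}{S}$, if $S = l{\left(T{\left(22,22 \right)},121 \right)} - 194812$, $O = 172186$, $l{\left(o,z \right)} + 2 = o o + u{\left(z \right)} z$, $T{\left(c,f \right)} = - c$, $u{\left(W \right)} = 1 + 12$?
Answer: $- \frac{172186}{192757} \approx -0.89328$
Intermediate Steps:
$u{\left(W \right)} = 13$
$l{\left(o,z \right)} = -2 + o^{2} + 13 z$ ($l{\left(o,z \right)} = -2 + \left(o o + 13 z\right) = -2 + \left(o^{2} + 13 z\right) = -2 + o^{2} + 13 z$)
$S = -192757$ ($S = \left(-2 + \left(\left(-1\right) 22\right)^{2} + 13 \cdot 121\right) - 194812 = \left(-2 + \left(-22\right)^{2} + 1573\right) - 194812 = \left(-2 + 484 + 1573\right) - 194812 = 2055 - 194812 = -192757$)
$\frac{O}{S} = \frac{172186}{-192757} = 172186 \left(- \frac{1}{192757}\right) = - \frac{172186}{192757}$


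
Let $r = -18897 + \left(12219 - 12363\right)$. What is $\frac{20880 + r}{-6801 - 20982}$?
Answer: $- \frac{613}{9261} \approx -0.066192$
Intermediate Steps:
$r = -19041$ ($r = -18897 + \left(12219 - 12363\right) = -18897 - 144 = -19041$)
$\frac{20880 + r}{-6801 - 20982} = \frac{20880 - 19041}{-6801 - 20982} = \frac{1839}{-27783} = 1839 \left(- \frac{1}{27783}\right) = - \frac{613}{9261}$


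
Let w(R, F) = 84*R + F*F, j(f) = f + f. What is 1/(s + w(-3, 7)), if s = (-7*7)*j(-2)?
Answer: -⅐ ≈ -0.14286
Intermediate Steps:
j(f) = 2*f
w(R, F) = F² + 84*R (w(R, F) = 84*R + F² = F² + 84*R)
s = 196 (s = (-7*7)*(2*(-2)) = -49*(-4) = 196)
1/(s + w(-3, 7)) = 1/(196 + (7² + 84*(-3))) = 1/(196 + (49 - 252)) = 1/(196 - 203) = 1/(-7) = -⅐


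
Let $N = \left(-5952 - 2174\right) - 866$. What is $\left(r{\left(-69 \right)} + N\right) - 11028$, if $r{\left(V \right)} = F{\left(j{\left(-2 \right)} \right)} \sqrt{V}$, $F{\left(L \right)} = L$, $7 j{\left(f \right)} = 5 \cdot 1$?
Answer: $-20020 + \frac{5 i \sqrt{69}}{7} \approx -20020.0 + 5.9333 i$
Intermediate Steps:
$j{\left(f \right)} = \frac{5}{7}$ ($j{\left(f \right)} = \frac{5 \cdot 1}{7} = \frac{1}{7} \cdot 5 = \frac{5}{7}$)
$N = -8992$ ($N = -8126 - 866 = -8992$)
$r{\left(V \right)} = \frac{5 \sqrt{V}}{7}$
$\left(r{\left(-69 \right)} + N\right) - 11028 = \left(\frac{5 \sqrt{-69}}{7} - 8992\right) - 11028 = \left(\frac{5 i \sqrt{69}}{7} - 8992\right) - 11028 = \left(-8992 + \frac{5 i \sqrt{69}}{7}\right) - 11028 = -20020 + \frac{5 i \sqrt{69}}{7}$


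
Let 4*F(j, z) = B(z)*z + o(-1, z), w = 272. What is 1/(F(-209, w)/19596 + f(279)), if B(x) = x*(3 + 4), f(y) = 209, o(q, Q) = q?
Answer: 26128/5633381 ≈ 0.0046381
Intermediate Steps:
B(x) = 7*x (B(x) = x*7 = 7*x)
F(j, z) = -¼ + 7*z²/4 (F(j, z) = ((7*z)*z - 1)/4 = (7*z² - 1)/4 = (-1 + 7*z²)/4 = -¼ + 7*z²/4)
1/(F(-209, w)/19596 + f(279)) = 1/((-¼ + (7/4)*272²)/19596 + 209) = 1/((-¼ + (7/4)*73984)*(1/19596) + 209) = 1/((-¼ + 129472)*(1/19596) + 209) = 1/((517887/4)*(1/19596) + 209) = 1/(172629/26128 + 209) = 1/(5633381/26128) = 26128/5633381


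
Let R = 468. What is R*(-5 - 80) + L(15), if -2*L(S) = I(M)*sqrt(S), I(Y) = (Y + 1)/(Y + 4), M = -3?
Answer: -39780 + sqrt(15) ≈ -39776.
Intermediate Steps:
I(Y) = (1 + Y)/(4 + Y)
L(S) = sqrt(S) (L(S) = -(1 - 3)/(4 - 3)*sqrt(S)/2 = --2/1*sqrt(S)/2 = -1*(-2)*sqrt(S)/2 = -(-1)*sqrt(S) = sqrt(S))
R*(-5 - 80) + L(15) = 468*(-5 - 80) + sqrt(15) = 468*(-85) + sqrt(15) = -39780 + sqrt(15)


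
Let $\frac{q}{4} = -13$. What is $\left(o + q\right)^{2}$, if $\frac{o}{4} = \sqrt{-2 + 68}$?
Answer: $3760 - 416 \sqrt{66} \approx 380.4$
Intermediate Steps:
$q = -52$ ($q = 4 \left(-13\right) = -52$)
$o = 4 \sqrt{66}$ ($o = 4 \sqrt{-2 + 68} = 4 \sqrt{66} \approx 32.496$)
$\left(o + q\right)^{2} = \left(4 \sqrt{66} - 52\right)^{2} = \left(-52 + 4 \sqrt{66}\right)^{2}$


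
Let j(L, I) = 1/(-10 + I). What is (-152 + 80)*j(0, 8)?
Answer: 36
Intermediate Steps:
(-152 + 80)*j(0, 8) = (-152 + 80)/(-10 + 8) = -72/(-2) = -72*(-1/2) = 36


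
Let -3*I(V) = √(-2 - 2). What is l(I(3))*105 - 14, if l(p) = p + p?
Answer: -14 - 140*I ≈ -14.0 - 140.0*I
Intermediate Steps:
I(V) = -2*I/3 (I(V) = -√(-2 - 2)/3 = -2*I/3)
l(p) = 2*p
l(I(3))*105 - 14 = (2*(-2*I/3))*105 - 14 = -4*I/3*105 - 14 = -140*I - 14 = -14 - 140*I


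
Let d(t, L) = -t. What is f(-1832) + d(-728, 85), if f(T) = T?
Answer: -1104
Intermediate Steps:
f(-1832) + d(-728, 85) = -1832 - 1*(-728) = -1832 + 728 = -1104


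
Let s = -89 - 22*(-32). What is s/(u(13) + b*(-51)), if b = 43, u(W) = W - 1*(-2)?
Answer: -205/726 ≈ -0.28237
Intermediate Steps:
u(W) = 2 + W (u(W) = W + 2 = 2 + W)
s = 615 (s = -89 + 704 = 615)
s/(u(13) + b*(-51)) = 615/((2 + 13) + 43*(-51)) = 615/(15 - 2193) = 615/(-2178) = 615*(-1/2178) = -205/726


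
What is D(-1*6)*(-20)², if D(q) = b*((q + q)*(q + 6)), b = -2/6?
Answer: 0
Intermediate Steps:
b = -⅓ (b = -2*⅙ = -⅓ ≈ -0.33333)
D(q) = -2*q*(6 + q)/3 (D(q) = -(q + q)*(q + 6)/3 = -2*q*(6 + q)/3)
D(-1*6)*(-20)² = -2*(-1*6)*(6 - 1*6)/3*(-20)² = -⅔*(-6)*(6 - 6)*400 = -⅔*(-6)*0*400 = 0*400 = 0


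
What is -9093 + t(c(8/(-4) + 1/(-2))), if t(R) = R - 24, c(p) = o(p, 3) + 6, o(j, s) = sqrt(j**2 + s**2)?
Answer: -9111 + sqrt(61)/2 ≈ -9107.1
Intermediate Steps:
c(p) = 6 + sqrt(9 + p**2) (c(p) = sqrt(p**2 + 3**2) + 6 = sqrt(p**2 + 9) + 6 = sqrt(9 + p**2) + 6 = 6 + sqrt(9 + p**2))
t(R) = -24 + R
-9093 + t(c(8/(-4) + 1/(-2))) = -9093 + (-24 + (6 + sqrt(9 + (8/(-4) + 1/(-2))**2))) = -9093 + (-24 + (6 + sqrt(9 + (8*(-1/4) + 1*(-1/2))**2))) = -9093 + (-24 + (6 + sqrt(9 + (-2 - 1/2)**2))) = -9093 + (-24 + (6 + sqrt(9 + (-5/2)**2))) = -9093 + (-24 + (6 + sqrt(9 + 25/4))) = -9093 + (-24 + (6 + sqrt(61/4))) = -9093 + (-24 + (6 + sqrt(61)/2)) = -9093 + (-18 + sqrt(61)/2) = -9111 + sqrt(61)/2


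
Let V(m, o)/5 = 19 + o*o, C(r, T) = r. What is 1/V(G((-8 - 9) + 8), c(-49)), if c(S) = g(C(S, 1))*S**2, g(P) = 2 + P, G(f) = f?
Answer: 1/63672227140 ≈ 1.5705e-11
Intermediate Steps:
c(S) = S**2*(2 + S) (c(S) = (2 + S)*S**2 = S**2*(2 + S))
V(m, o) = 95 + 5*o**2 (V(m, o) = 5*(19 + o*o) = 5*(19 + o**2) = 95 + 5*o**2)
1/V(G((-8 - 9) + 8), c(-49)) = 1/(95 + 5*((-49)**2*(2 - 49))**2) = 1/(95 + 5*(2401*(-47))**2) = 1/(95 + 5*(-112847)**2) = 1/(95 + 5*12734445409) = 1/(95 + 63672227045) = 1/63672227140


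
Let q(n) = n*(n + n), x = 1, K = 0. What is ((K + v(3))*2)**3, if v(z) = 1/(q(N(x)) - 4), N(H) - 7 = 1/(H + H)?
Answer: 64/10218313 ≈ 6.2633e-6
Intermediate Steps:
N(H) = 7 + 1/(2*H) (N(H) = 7 + 1/(H + H) = 7 + 1/(2*H))
q(n) = 2*n**2 (q(n) = n*(2*n) = 2*n**2)
v(z) = 2/217 (v(z) = 1/(2*(7 + (1/2)/1)**2 - 4) = 1/(2*(7 + (1/2)*1)**2 - 4) = 1/(2*(7 + 1/2)**2 - 4) = 1/(2*(15/2)**2 - 4) = 1/(2*(225/4) - 4) = 1/(225/2 - 4) = 1/(217/2) = 2/217)
((K + v(3))*2)**3 = ((0 + 2/217)*2)**3 = ((2/217)*2)**3 = (4/217)**3 = 64/10218313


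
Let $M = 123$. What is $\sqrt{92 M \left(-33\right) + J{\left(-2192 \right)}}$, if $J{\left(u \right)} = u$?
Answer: $2 i \sqrt{93905} \approx 612.88 i$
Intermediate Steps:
$\sqrt{92 M \left(-33\right) + J{\left(-2192 \right)}} = \sqrt{92 \cdot 123 \left(-33\right) - 2192} = \sqrt{11316 \left(-33\right) - 2192} = \sqrt{-373428 - 2192} = \sqrt{-375620} = 2 i \sqrt{93905}$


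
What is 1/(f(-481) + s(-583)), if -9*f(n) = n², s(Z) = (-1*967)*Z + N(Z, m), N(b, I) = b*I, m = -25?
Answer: 9/4973663 ≈ 1.8095e-6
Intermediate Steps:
N(b, I) = I*b
s(Z) = -992*Z (s(Z) = (-1*967)*Z - 25*Z = -967*Z - 25*Z = -992*Z)
f(n) = -n²/9
1/(f(-481) + s(-583)) = 1/(-⅑*(-481)² - 992*(-583)) = 1/(-⅑*231361 + 578336) = 1/(-231361/9 + 578336) = 1/(4973663/9) = 9/4973663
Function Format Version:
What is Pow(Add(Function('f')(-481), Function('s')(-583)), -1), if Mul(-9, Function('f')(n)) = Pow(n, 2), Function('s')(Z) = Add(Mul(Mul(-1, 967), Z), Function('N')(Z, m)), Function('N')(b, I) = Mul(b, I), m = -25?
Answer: Rational(9, 4973663) ≈ 1.8095e-6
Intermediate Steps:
Function('N')(b, I) = Mul(I, b)
Function('s')(Z) = Mul(-992, Z) (Function('s')(Z) = Add(Mul(Mul(-1, 967), Z), Mul(-25, Z)) = Add(Mul(-967, Z), Mul(-25, Z)) = Mul(-992, Z))
Function('f')(n) = Mul(Rational(-1, 9), Pow(n, 2))
Pow(Add(Function('f')(-481), Function('s')(-583)), -1) = Pow(Add(Mul(Rational(-1, 9), Pow(-481, 2)), Mul(-992, -583)), -1) = Pow(Add(Mul(Rational(-1, 9), 231361), 578336), -1) = Pow(Add(Rational(-231361, 9), 578336), -1) = Pow(Rational(4973663, 9), -1) = Rational(9, 4973663)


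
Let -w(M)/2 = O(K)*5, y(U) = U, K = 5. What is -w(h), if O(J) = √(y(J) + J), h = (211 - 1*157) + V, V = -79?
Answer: 10*√10 ≈ 31.623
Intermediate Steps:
h = -25 (h = (211 - 1*157) - 79 = (211 - 157) - 79 = 54 - 79 = -25)
O(J) = √2*√J (O(J) = √(J + J) = √(2*J) = √2*√J)
w(M) = -10*√10 (w(M) = -2*√2*√5*5 = -2*√10*5 = -10*√10)
-w(h) = -(-10)*√10 = 10*√10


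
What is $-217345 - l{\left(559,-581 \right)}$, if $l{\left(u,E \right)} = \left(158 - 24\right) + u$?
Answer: $-218038$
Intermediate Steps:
$l{\left(u,E \right)} = 134 + u$
$-217345 - l{\left(559,-581 \right)} = -217345 - \left(134 + 559\right) = -217345 - 693 = -218038$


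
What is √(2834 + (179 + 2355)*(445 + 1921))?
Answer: √5998278 ≈ 2449.1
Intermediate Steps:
√(2834 + (179 + 2355)*(445 + 1921)) = √(2834 + 2534*2366) = √(2834 + 5995444) = √5998278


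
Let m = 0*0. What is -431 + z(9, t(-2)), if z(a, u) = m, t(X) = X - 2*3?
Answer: -431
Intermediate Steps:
t(X) = -6 + X (t(X) = X - 6 = -6 + X)
m = 0
z(a, u) = 0
-431 + z(9, t(-2)) = -431 + 0 = -431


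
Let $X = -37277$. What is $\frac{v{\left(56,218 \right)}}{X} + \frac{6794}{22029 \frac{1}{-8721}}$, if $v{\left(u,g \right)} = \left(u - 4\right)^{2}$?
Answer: $- \frac{736246495238}{273725011} \approx -2689.7$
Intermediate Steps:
$v{\left(u,g \right)} = \left(-4 + u\right)^{2}$
$\frac{v{\left(56,218 \right)}}{X} + \frac{6794}{22029 \frac{1}{-8721}} = \frac{\left(-4 + 56\right)^{2}}{-37277} + \frac{6794}{22029 \frac{1}{-8721}} = 52^{2} \left(- \frac{1}{37277}\right) + \frac{6794}{22029 \left(- \frac{1}{8721}\right)} = 2704 \left(- \frac{1}{37277}\right) + \frac{6794}{- \frac{7343}{2907}} = - \frac{2704}{37277} + 6794 \left(- \frac{2907}{7343}\right) = - \frac{2704}{37277} - \frac{19750158}{7343} = - \frac{736246495238}{273725011}$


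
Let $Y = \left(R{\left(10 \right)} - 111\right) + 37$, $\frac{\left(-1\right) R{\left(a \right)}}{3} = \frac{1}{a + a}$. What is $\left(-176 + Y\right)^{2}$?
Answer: $\frac{25030009}{400} \approx 62575.0$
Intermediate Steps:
$R{\left(a \right)} = - \frac{3}{2 a}$ ($R{\left(a \right)} = - \frac{3}{a + a} = - \frac{3}{2 a}$)
$Y = - \frac{1483}{20}$ ($Y = \left(- \frac{3}{2 \cdot 10} - 111\right) + 37 = \left(\left(- \frac{3}{2}\right) \frac{1}{10} - 111\right) + 37 = \left(- \frac{3}{20} - 111\right) + 37 = - \frac{2223}{20} + 37 = - \frac{1483}{20} \approx -74.15$)
$\left(-176 + Y\right)^{2} = \left(-176 - \frac{1483}{20}\right)^{2} = \left(- \frac{5003}{20}\right)^{2} = \frac{25030009}{400}$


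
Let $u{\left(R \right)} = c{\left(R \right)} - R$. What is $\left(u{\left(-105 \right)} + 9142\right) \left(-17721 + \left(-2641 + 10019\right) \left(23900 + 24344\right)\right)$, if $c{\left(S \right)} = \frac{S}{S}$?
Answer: $3291608373728$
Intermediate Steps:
$c{\left(S \right)} = 1$
$u{\left(R \right)} = 1 - R$
$\left(u{\left(-105 \right)} + 9142\right) \left(-17721 + \left(-2641 + 10019\right) \left(23900 + 24344\right)\right) = \left(\left(1 - -105\right) + 9142\right) \left(-17721 + \left(-2641 + 10019\right) \left(23900 + 24344\right)\right) = \left(\left(1 + 105\right) + 9142\right) \left(-17721 + 7378 \cdot 48244\right) = \left(106 + 9142\right) \left(-17721 + 355944232\right) = 9248 \cdot 355926511 = 3291608373728$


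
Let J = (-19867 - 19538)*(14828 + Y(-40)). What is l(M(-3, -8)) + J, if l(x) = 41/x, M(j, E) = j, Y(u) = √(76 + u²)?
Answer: -1752892061/3 - 78810*√419 ≈ -5.8591e+8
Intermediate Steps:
J = -584297340 - 78810*√419 (J = (-19867 - 19538)*(14828 + √(76 + (-40)²)) = -39405*(14828 + √(76 + 1600)) = -39405*(14828 + √1676) = -39405*(14828 + 2*√419) = -584297340 - 78810*√419 ≈ -5.8591e+8)
l(M(-3, -8)) + J = 41/(-3) + (-584297340 - 78810*√419) = 41*(-⅓) + (-584297340 - 78810*√419) = -41/3 + (-584297340 - 78810*√419) = -1752892061/3 - 78810*√419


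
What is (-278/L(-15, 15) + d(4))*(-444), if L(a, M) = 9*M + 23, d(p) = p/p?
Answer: 26640/79 ≈ 337.22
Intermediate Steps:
d(p) = 1
L(a, M) = 23 + 9*M
(-278/L(-15, 15) + d(4))*(-444) = (-278/(23 + 9*15) + 1)*(-444) = (-278/(23 + 135) + 1)*(-444) = (-278/158 + 1)*(-444) = (-278*1/158 + 1)*(-444) = (-139/79 + 1)*(-444) = -60/79*(-444) = 26640/79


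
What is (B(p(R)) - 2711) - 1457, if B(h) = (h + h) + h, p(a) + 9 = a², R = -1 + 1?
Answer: -4195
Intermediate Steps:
R = 0
p(a) = -9 + a²
B(h) = 3*h (B(h) = 2*h + h = 3*h)
(B(p(R)) - 2711) - 1457 = (3*(-9 + 0²) - 2711) - 1457 = (3*(-9 + 0) - 2711) - 1457 = (3*(-9) - 2711) - 1457 = (-27 - 2711) - 1457 = -2738 - 1457 = -4195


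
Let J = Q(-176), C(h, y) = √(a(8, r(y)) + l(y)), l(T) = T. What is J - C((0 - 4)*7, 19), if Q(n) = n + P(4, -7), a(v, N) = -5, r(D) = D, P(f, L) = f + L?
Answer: -179 - √14 ≈ -182.74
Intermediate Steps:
P(f, L) = L + f
Q(n) = -3 + n (Q(n) = n + (-7 + 4) = n - 3 = -3 + n)
C(h, y) = √(-5 + y)
J = -179 (J = -3 - 176 = -179)
J - C((0 - 4)*7, 19) = -179 - √(-5 + 19) = -179 - √14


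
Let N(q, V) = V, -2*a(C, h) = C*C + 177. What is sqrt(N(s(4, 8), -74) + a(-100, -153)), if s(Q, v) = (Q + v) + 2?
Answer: 5*I*sqrt(826)/2 ≈ 71.851*I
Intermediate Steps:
a(C, h) = -177/2 - C**2/2 (a(C, h) = -(C*C + 177)/2 = -(C**2 + 177)/2 = -(177 + C**2)/2 = -177/2 - C**2/2)
s(Q, v) = 2 + Q + v
sqrt(N(s(4, 8), -74) + a(-100, -153)) = sqrt(-74 + (-177/2 - 1/2*(-100)**2)) = sqrt(-74 + (-177/2 - 1/2*10000)) = sqrt(-74 + (-177/2 - 5000)) = sqrt(-74 - 10177/2) = sqrt(-10325/2) = 5*I*sqrt(826)/2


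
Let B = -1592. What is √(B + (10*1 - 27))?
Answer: I*√1609 ≈ 40.112*I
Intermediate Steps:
√(B + (10*1 - 27)) = √(-1592 + (10*1 - 27)) = √(-1592 + (10 - 27)) = √(-1592 - 17) = √(-1609) = I*√1609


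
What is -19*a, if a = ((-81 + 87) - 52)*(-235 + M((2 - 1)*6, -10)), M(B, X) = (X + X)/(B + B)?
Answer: -620540/3 ≈ -2.0685e+5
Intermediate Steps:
M(B, X) = X/B (M(B, X) = (2*X)/((2*B)) = (2*X)*(1/(2*B)) = X/B)
a = 32660/3 (a = ((-81 + 87) - 52)*(-235 - 10*1/(6*(2 - 1))) = (6 - 52)*(-235 - 10/(1*6)) = -46*(-235 - 10/6) = -46*(-235 - 10*⅙) = -46*(-235 - 5/3) = -46*(-710/3) = 32660/3 ≈ 10887.)
-19*a = -19*32660/3 = -620540/3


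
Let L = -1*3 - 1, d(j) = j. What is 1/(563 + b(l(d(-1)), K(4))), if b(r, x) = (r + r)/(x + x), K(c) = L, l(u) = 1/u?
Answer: 4/2253 ≈ 0.0017754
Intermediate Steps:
l(u) = 1/u
L = -4 (L = -3 - 1 = -4)
K(c) = -4
b(r, x) = r/x (b(r, x) = (2*r)/((2*x)) = (2*r)*(1/(2*x)) = r/x)
1/(563 + b(l(d(-1)), K(4))) = 1/(563 + 1/(-1*(-4))) = 1/(563 - 1*(-1/4)) = 1/(563 + 1/4) = 1/(2253/4) = 4/2253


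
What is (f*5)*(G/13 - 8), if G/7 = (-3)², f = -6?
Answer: 1230/13 ≈ 94.615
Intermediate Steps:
G = 63 (G = 7*(-3)² = 7*9 = 63)
(f*5)*(G/13 - 8) = (-6*5)*(63/13 - 8) = -30*(63*(1/13) - 8) = -30*(63/13 - 8) = -30*(-41/13) = 1230/13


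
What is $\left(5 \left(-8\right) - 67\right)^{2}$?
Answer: $11449$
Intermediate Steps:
$\left(5 \left(-8\right) - 67\right)^{2} = \left(-40 - 67\right)^{2} = \left(-107\right)^{2} = 11449$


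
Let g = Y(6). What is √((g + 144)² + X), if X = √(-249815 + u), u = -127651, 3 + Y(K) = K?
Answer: √(21609 + I*√377466) ≈ 147.01 + 2.09*I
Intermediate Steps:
Y(K) = -3 + K
g = 3 (g = -3 + 6 = 3)
X = I*√377466 (X = √(-249815 - 127651) = √(-377466) = I*√377466 ≈ 614.38*I)
√((g + 144)² + X) = √((3 + 144)² + I*√377466) = √(147² + I*√377466) = √(21609 + I*√377466)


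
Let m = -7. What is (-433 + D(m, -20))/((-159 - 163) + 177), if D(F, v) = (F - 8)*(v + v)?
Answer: -167/145 ≈ -1.1517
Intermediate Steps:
D(F, v) = 2*v*(-8 + F) (D(F, v) = (-8 + F)*(2*v) = 2*v*(-8 + F))
(-433 + D(m, -20))/((-159 - 163) + 177) = (-433 + 2*(-20)*(-8 - 7))/((-159 - 163) + 177) = (-433 + 2*(-20)*(-15))/(-322 + 177) = (-433 + 600)/(-145) = 167*(-1/145) = -167/145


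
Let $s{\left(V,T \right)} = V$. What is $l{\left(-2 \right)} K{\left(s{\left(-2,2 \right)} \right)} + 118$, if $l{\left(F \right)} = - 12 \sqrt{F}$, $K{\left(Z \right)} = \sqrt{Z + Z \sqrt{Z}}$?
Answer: $118 - 24 i \sqrt{-1 - i \sqrt{2}} \approx 89.949 - 14.52 i$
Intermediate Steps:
$K{\left(Z \right)} = \sqrt{Z + Z^{\frac{3}{2}}}$
$l{\left(-2 \right)} K{\left(s{\left(-2,2 \right)} \right)} + 118 = - 12 \sqrt{-2} \sqrt{-2 + \left(-2\right)^{\frac{3}{2}}} + 118 = - 12 i \sqrt{2} \sqrt{-2 - 2 i \sqrt{2}} + 118 = 118 - 12 i \sqrt{2} \sqrt{-2 - 2 i \sqrt{2}}$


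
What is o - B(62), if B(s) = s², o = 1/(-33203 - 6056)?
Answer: -150911597/39259 ≈ -3844.0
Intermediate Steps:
o = -1/39259 (o = 1/(-39259) = -1/39259 ≈ -2.5472e-5)
o - B(62) = -1/39259 - 1*62² = -1/39259 - 1*3844 = -1/39259 - 3844 = -150911597/39259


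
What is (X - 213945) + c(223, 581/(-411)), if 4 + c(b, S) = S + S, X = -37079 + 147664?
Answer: -42483766/411 ≈ -1.0337e+5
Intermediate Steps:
X = 110585
c(b, S) = -4 + 2*S (c(b, S) = -4 + (S + S) = -4 + 2*S)
(X - 213945) + c(223, 581/(-411)) = (110585 - 213945) + (-4 + 2*(581/(-411))) = -103360 + (-4 + 2*(581*(-1/411))) = -103360 + (-4 + 2*(-581/411)) = -103360 + (-4 - 1162/411) = -103360 - 2806/411 = -42483766/411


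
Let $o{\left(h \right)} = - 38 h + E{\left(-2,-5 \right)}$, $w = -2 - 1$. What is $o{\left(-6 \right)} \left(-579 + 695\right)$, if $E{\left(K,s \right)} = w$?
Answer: $26100$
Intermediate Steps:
$w = -3$ ($w = -2 - 1 = -3$)
$E{\left(K,s \right)} = -3$
$o{\left(h \right)} = -3 - 38 h$ ($o{\left(h \right)} = - 38 h - 3 = -3 - 38 h$)
$o{\left(-6 \right)} \left(-579 + 695\right) = \left(-3 - -228\right) \left(-579 + 695\right) = \left(-3 + 228\right) 116 = 225 \cdot 116 = 26100$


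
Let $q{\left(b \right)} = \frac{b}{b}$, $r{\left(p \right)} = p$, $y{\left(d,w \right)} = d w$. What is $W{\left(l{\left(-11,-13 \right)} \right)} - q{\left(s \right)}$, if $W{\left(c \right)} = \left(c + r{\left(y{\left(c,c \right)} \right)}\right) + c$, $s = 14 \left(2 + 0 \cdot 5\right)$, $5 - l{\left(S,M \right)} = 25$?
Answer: $359$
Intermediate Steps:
$l{\left(S,M \right)} = -20$ ($l{\left(S,M \right)} = 5 - 25 = -20$)
$s = 28$ ($s = 14 \left(2 + 0\right) = 14 \cdot 2 = 28$)
$q{\left(b \right)} = 1$
$W{\left(c \right)} = c^{2} + 2 c$ ($W{\left(c \right)} = \left(c + c c\right) + c = \left(c + c^{2}\right) + c = c^{2} + 2 c$)
$W{\left(l{\left(-11,-13 \right)} \right)} - q{\left(s \right)} = - 20 \left(2 - 20\right) - 1 = \left(-20\right) \left(-18\right) - 1 = 360 - 1 = 359$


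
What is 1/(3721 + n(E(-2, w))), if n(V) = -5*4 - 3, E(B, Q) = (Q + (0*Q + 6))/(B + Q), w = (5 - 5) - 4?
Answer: 1/3698 ≈ 0.00027042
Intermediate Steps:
w = -4 (w = 0 - 4 = -4)
E(B, Q) = (6 + Q)/(B + Q) (E(B, Q) = (Q + (0 + 6))/(B + Q) = (Q + 6)/(B + Q) = (6 + Q)/(B + Q))
n(V) = -23 (n(V) = -20 - 3 = -23)
1/(3721 + n(E(-2, w))) = 1/(3721 - 23) = 1/3698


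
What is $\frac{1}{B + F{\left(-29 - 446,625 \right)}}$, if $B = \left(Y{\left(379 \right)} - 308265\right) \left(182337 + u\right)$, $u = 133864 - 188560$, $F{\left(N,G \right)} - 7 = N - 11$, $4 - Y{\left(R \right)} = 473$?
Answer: $- \frac{1}{39407116973} \approx -2.5376 \cdot 10^{-11}$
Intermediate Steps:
$Y{\left(R \right)} = -469$ ($Y{\left(R \right)} = 4 - 473 = -469$)
$F{\left(N,G \right)} = -4 + N$ ($F{\left(N,G \right)} = 7 + \left(N - 11\right) = 7 + \left(-11 + N\right) = -4 + N$)
$u = -54696$ ($u = 133864 - 188560 = -54696$)
$B = -39407116494$ ($B = \left(-469 - 308265\right) \left(182337 - 54696\right) = \left(-308734\right) 127641 = -39407116494$)
$\frac{1}{B + F{\left(-29 - 446,625 \right)}} = \frac{1}{-39407116494 - 479} = \frac{1}{-39407116973} = - \frac{1}{39407116973}$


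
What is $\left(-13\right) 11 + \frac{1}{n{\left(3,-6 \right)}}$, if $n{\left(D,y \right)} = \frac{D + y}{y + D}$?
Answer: $-142$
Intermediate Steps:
$n{\left(D,y \right)} = 1$ ($n{\left(D,y \right)} = \frac{D + y}{D + y} = 1$)
$\left(-13\right) 11 + \frac{1}{n{\left(3,-6 \right)}} = \left(-13\right) 11 + 1^{-1} = -143 + 1 = -142$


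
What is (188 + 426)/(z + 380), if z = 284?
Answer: 307/332 ≈ 0.92470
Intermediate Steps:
(188 + 426)/(z + 380) = (188 + 426)/(284 + 380) = 614/664 = 614*(1/664) = 307/332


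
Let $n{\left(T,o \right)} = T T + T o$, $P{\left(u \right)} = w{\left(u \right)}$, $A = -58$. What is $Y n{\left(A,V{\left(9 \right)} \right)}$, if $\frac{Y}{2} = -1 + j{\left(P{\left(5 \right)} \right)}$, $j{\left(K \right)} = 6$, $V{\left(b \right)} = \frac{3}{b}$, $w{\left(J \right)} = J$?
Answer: $\frac{100340}{3} \approx 33447.0$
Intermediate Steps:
$P{\left(u \right)} = u$
$n{\left(T,o \right)} = T^{2} + T o$
$Y = 10$ ($Y = 2 \left(-1 + 6\right) = 2 \cdot 5 = 10$)
$Y n{\left(A,V{\left(9 \right)} \right)} = 10 \left(- 58 \left(-58 + \frac{3}{9}\right)\right) = 10 \left(- 58 \left(-58 + 3 \cdot \frac{1}{9}\right)\right) = 10 \left(- 58 \left(-58 + \frac{1}{3}\right)\right) = 10 \left(\left(-58\right) \left(- \frac{173}{3}\right)\right) = 10 \cdot \frac{10034}{3} = \frac{100340}{3}$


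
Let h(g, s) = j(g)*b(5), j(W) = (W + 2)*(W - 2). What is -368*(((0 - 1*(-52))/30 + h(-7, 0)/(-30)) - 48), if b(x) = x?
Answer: 296792/15 ≈ 19786.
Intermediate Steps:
j(W) = (-2 + W)*(2 + W) (j(W) = (2 + W)*(-2 + W) = (-2 + W)*(2 + W))
h(g, s) = -20 + 5*g² (h(g, s) = (-4 + g²)*5 = -20 + 5*g²)
-368*(((0 - 1*(-52))/30 + h(-7, 0)/(-30)) - 48) = -368*(((0 - 1*(-52))/30 + (-20 + 5*(-7)²)/(-30)) - 48) = -368*(((0 + 52)*(1/30) + (-20 + 5*49)*(-1/30)) - 48) = -368*((52*(1/30) + (-20 + 245)*(-1/30)) - 48) = -368*((26/15 + 225*(-1/30)) - 48) = -368*((26/15 - 15/2) - 48) = -368*(-173/30 - 48) = -368*(-1613/30) = 296792/15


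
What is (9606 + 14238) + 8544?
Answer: 32388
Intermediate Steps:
(9606 + 14238) + 8544 = 23844 + 8544 = 32388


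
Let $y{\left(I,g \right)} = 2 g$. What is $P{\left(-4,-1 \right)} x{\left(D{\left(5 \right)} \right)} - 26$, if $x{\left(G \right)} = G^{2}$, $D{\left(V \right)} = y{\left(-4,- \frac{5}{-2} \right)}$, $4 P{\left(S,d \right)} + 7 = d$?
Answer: $-76$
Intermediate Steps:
$P{\left(S,d \right)} = - \frac{7}{4} + \frac{d}{4}$
$D{\left(V \right)} = 5$ ($D{\left(V \right)} = 2 \left(- \frac{5}{-2}\right) = 2 \left(\left(-5\right) \left(- \frac{1}{2}\right)\right) = 2 \cdot \frac{5}{2} = 5$)
$P{\left(-4,-1 \right)} x{\left(D{\left(5 \right)} \right)} - 26 = \left(- \frac{7}{4} + \frac{1}{4} \left(-1\right)\right) 5^{2} - 26 = \left(- \frac{7}{4} - \frac{1}{4}\right) 25 - 26 = \left(-2\right) 25 - 26 = -50 - 26 = -76$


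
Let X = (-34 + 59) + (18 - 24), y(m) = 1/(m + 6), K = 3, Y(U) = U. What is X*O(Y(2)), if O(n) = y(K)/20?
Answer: 19/180 ≈ 0.10556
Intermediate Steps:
y(m) = 1/(6 + m)
O(n) = 1/180 (O(n) = 1/((6 + 3)*20) = (1/20)/9 = (⅑)*(1/20) = 1/180)
X = 19 (X = 25 - 6 = 19)
X*O(Y(2)) = 19*(1/180) = 19/180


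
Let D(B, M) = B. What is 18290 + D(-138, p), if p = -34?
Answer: 18152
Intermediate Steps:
18290 + D(-138, p) = 18290 - 138 = 18152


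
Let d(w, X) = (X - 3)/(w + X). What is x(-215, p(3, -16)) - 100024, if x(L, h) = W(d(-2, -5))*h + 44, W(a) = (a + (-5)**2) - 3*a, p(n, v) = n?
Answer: -699383/7 ≈ -99912.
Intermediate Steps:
d(w, X) = (-3 + X)/(X + w)
W(a) = 25 - 2*a (W(a) = (a + 25) - 3*a = (25 + a) - 3*a = 25 - 2*a)
x(L, h) = 44 + 159*h/7 (x(L, h) = (25 - 2*(-3 - 5)/(-5 - 2))*h + 44 = (25 - 2*(-8)/(-7))*h + 44 = (25 - (-2)*(-8)/7)*h + 44 = (25 - 2*8/7)*h + 44 = (25 - 16/7)*h + 44 = 159*h/7 + 44 = 44 + 159*h/7)
x(-215, p(3, -16)) - 100024 = (44 + (159/7)*3) - 100024 = (44 + 477/7) - 100024 = 785/7 - 100024 = -699383/7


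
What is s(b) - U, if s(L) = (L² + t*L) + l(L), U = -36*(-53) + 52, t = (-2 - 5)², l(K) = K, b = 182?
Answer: 40264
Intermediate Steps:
t = 49 (t = (-7)² = 49)
U = 1960 (U = 1908 + 52 = 1960)
s(L) = L² + 50*L (s(L) = (L² + 49*L) + L = L² + 50*L)
s(b) - U = 182*(50 + 182) - 1*1960 = 182*232 - 1960 = 42224 - 1960 = 40264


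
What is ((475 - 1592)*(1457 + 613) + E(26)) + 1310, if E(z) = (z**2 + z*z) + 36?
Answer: -2309492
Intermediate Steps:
E(z) = 36 + 2*z**2 (E(z) = (z**2 + z**2) + 36 = 2*z**2 + 36 = 36 + 2*z**2)
((475 - 1592)*(1457 + 613) + E(26)) + 1310 = ((475 - 1592)*(1457 + 613) + (36 + 2*26**2)) + 1310 = (-1117*2070 + (36 + 2*676)) + 1310 = (-2312190 + (36 + 1352)) + 1310 = (-2312190 + 1388) + 1310 = -2310802 + 1310 = -2309492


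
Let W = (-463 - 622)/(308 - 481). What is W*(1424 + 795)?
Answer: 2407615/173 ≈ 13917.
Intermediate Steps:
W = 1085/173 (W = -1085/(-173) = -1085*(-1/173) = 1085/173 ≈ 6.2717)
W*(1424 + 795) = 1085*(1424 + 795)/173 = (1085/173)*2219 = 2407615/173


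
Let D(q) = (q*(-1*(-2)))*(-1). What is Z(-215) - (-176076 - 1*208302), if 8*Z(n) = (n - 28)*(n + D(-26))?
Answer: 3114633/8 ≈ 3.8933e+5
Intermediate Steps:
D(q) = -2*q (D(q) = (q*2)*(-1) = (2*q)*(-1) = -2*q)
Z(n) = (-28 + n)*(52 + n)/8 (Z(n) = ((n - 28)*(n - 2*(-26)))/8 = ((-28 + n)*(n + 52))/8 = ((-28 + n)*(52 + n))/8 = (-28 + n)*(52 + n)/8)
Z(-215) - (-176076 - 1*208302) = (-182 + 3*(-215) + (1/8)*(-215)**2) - (-176076 - 1*208302) = (-182 - 645 + (1/8)*46225) - (-176076 - 208302) = (-182 - 645 + 46225/8) - 1*(-384378) = 39609/8 + 384378 = 3114633/8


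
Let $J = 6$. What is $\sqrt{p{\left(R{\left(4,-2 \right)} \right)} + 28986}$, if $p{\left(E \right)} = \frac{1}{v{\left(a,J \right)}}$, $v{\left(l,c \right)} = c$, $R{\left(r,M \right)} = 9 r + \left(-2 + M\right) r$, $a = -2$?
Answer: $\frac{\sqrt{1043502}}{6} \approx 170.25$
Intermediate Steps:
$R{\left(r,M \right)} = 9 r + r \left(-2 + M\right)$
$p{\left(E \right)} = \frac{1}{6}$
$\sqrt{p{\left(R{\left(4,-2 \right)} \right)} + 28986} = \sqrt{\frac{1}{6} + 28986} = \sqrt{\frac{173917}{6}} = \frac{\sqrt{1043502}}{6}$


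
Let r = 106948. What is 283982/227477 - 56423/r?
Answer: 17536372165/24328210196 ≈ 0.72082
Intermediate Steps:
283982/227477 - 56423/r = 283982/227477 - 56423/106948 = 17536372165/24328210196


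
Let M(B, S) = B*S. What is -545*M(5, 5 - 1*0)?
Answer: -13625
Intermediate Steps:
-545*M(5, 5 - 1*0) = -2725*(5 - 1*0) = -2725*(5 + 0) = -2725*5 = -545*25 = -13625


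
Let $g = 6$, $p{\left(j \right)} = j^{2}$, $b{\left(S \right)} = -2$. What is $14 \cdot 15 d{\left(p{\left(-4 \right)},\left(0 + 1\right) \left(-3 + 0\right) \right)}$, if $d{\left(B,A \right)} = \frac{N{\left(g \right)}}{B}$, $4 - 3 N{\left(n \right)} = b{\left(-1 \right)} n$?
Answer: $70$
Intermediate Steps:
$N{\left(n \right)} = \frac{4}{3} + \frac{2 n}{3}$ ($N{\left(n \right)} = \frac{4}{3} - \frac{\left(-2\right) n}{3} = \frac{4}{3} + \frac{2 n}{3}$)
$d{\left(B,A \right)} = \frac{16}{3 B}$ ($d{\left(B,A \right)} = \frac{\frac{4}{3} + \frac{2}{3} \cdot 6}{B} = \frac{\frac{4}{3} + 4}{B} = \frac{16}{3 B}$)
$14 \cdot 15 d{\left(p{\left(-4 \right)},\left(0 + 1\right) \left(-3 + 0\right) \right)} = 14 \cdot 15 \frac{16}{3 \left(-4\right)^{2}} = 210 \frac{16}{3 \cdot 16} = 210 \cdot \frac{16}{3} \cdot \frac{1}{16} = 210 \cdot \frac{1}{3} = 70$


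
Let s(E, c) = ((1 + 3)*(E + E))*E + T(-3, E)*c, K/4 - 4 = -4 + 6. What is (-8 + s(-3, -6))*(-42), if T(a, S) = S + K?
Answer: 2604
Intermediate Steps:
K = 24 (K = 16 + 4*(-4 + 6) = 16 + 4*2 = 16 + 8 = 24)
T(a, S) = 24 + S (T(a, S) = S + 24 = 24 + S)
s(E, c) = 8*E**2 + c*(24 + E) (s(E, c) = ((1 + 3)*(E + E))*E + (24 + E)*c = (4*(2*E))*E + c*(24 + E) = (8*E)*E + c*(24 + E) = 8*E**2 + c*(24 + E))
(-8 + s(-3, -6))*(-42) = (-8 + (8*(-3)**2 - 6*(24 - 3)))*(-42) = (-8 + (8*9 - 6*21))*(-42) = (-8 + (72 - 126))*(-42) = (-8 - 54)*(-42) = -62*(-42) = 2604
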